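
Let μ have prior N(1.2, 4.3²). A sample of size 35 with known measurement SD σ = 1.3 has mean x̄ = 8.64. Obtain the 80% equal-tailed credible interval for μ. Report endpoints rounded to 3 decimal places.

Posterior precision = 1/4.3² + 35/1.3² = 0.0541 + 20.7101 = 20.7641, so posterior SD = 0.2195.
Posterior mean = (1.2/4.3² + 35·8.64/1.3²) / 20.7641 = 8.6206.
Interval: 8.6206 ± 1.282 × 0.2195 → [8.339, 8.902].

[8.339, 8.902]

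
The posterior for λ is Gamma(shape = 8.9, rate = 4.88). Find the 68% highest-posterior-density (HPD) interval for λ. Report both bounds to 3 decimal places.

The posterior is unimodal and skewed, so the HPD interval has equal density at both endpoints and is the shortest 68% interval.
Solving f(1.107) = f(2.269) with F(2.269) − F(1.107) = 0.68 gives [1.107, 2.269].
For comparison, the equal-tailed interval is [1.227, 2.420]; the HPD is narrower and shifted toward the mode.

[1.107, 2.269]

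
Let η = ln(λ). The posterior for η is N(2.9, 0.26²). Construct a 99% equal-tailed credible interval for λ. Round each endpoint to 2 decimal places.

On the log scale the 99% interval is 2.9 ± 2.576 × 0.26 = [2.2303, 3.5697].
Exponentiate: [e^2.2303, e^3.5697] = [9.30, 35.51].

[9.30, 35.51]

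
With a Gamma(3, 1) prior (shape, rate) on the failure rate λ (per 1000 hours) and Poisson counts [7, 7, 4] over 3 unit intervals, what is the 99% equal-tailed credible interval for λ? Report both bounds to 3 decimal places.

[2.767, 8.667]

Posterior: Gamma(3+18, 1+3) = Gamma(21, 4) (shape, rate).
Equal-tailed 99% interval: Gamma(21, 4) quantiles at 0.005 and 0.995.
Posterior mean ≈ 5.250, SD ≈ 1.146; a Normal approximation gives roughly [2.299, 8.201].
Exact: lower = 2.767; upper = 8.667.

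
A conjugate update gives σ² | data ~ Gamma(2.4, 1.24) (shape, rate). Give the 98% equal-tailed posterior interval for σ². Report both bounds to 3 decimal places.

Posterior: Gamma(shape 2.4, rate 1.24).
Equal-tailed 98% interval: Gamma(2.4, 1.24) quantiles at 0.01 and 0.99.
Posterior mean ≈ 1.935, SD ≈ 1.249; a Normal approximation gives roughly [-0.971, 4.842].
Exact: lower = 0.201; upper = 5.940.

[0.201, 5.940]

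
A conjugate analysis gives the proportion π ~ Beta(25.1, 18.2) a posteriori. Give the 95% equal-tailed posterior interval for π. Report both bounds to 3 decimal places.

[0.432, 0.721]

Posterior: Beta(25.1, 18.2).
Equal-tailed 95% interval: the 0.025 and 0.975 quantiles of Beta(25.1, 18.2).
Posterior mean ≈ 0.580, SD ≈ 0.074; a Normal approximation gives roughly [0.434, 0.725].
Exact: F⁻¹(0.025) = 0.432; F⁻¹(0.975) = 0.721.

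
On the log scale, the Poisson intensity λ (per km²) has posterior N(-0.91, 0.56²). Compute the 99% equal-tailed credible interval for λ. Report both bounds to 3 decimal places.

[0.095, 1.703]

On the log scale the 99% interval is -0.91 ± 2.576 × 0.56 = [-2.3525, 0.5325].
Exponentiate: [e^-2.3525, e^0.5325] = [0.095, 1.703].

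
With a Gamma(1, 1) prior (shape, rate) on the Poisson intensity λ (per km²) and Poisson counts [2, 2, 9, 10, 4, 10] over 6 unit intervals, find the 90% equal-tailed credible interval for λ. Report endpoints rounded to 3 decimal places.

Posterior: Gamma(1+37, 1+6) = Gamma(38, 7) (shape, rate).
Equal-tailed 90% interval: Gamma(38, 7) quantiles at 0.05 and 0.95.
Posterior mean ≈ 5.429, SD ≈ 0.881; a Normal approximation gives roughly [3.980, 6.877].
Exact: lower = 4.066; upper = 6.954.

[4.066, 6.954]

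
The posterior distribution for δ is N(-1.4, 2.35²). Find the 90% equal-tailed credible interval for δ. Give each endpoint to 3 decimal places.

The posterior is symmetric, so the 90% equal-tailed interval is δ = -1.4 ± z·2.35 with z = 1.645.
Half-width: 1.645 × 2.35 = 3.865.
-1.4 − 3.865 = -5.265; -1.4 + 3.865 = 2.465.

[-5.265, 2.465]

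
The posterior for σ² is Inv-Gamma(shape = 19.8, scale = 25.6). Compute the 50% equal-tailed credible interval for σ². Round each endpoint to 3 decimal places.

Inverse-Gamma(19.8, 25.6) quantiles: F⁻¹(0.25) and F⁻¹(0.75).
Equivalently, 1/σ² ~ Gamma(19.8, rate = 25.6); invert its 0.75 and 0.25 quantiles.
Posterior mean ≈ 1.362, SD ≈ 0.323; a Normal approximation gives roughly [1.144, 1.579].
Exact: lower = 1.133; upper = 1.538.

[1.133, 1.538]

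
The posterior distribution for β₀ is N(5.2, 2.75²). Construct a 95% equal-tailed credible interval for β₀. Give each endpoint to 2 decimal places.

The posterior is symmetric, so the 95% equal-tailed interval is β₀ = 5.2 ± z·2.75 with z = 1.960.
Half-width: 1.960 × 2.75 = 5.39.
5.2 − 5.39 = -0.19; 5.2 + 5.39 = 10.59.

[-0.19, 10.59]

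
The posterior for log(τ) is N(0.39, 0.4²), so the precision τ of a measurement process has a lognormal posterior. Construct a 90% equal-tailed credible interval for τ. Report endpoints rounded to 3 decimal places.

[0.765, 2.852]

On the log scale the 90% interval is 0.39 ± 1.645 × 0.4 = [-0.2679, 1.0479].
Exponentiate: [e^-0.2679, e^1.0479] = [0.765, 2.852].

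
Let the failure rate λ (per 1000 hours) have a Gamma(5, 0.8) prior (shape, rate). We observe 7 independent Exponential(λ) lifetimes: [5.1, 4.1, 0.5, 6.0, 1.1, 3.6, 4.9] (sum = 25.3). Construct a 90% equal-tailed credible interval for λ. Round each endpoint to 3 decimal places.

[0.265, 0.698]

Posterior: Gamma(5+7, 0.8+25.3) = Gamma(12, 26.1) (shape, rate).
Equal-tailed 90% interval: Gamma(12, 26.1) quantiles at 0.05 and 0.95.
Posterior mean ≈ 0.460, SD ≈ 0.133; a Normal approximation gives roughly [0.241, 0.678].
Exact: lower = 0.265; upper = 0.698.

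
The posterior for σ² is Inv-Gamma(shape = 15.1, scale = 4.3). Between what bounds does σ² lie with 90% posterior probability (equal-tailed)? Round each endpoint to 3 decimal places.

Inverse-Gamma(15.1, 4.3) quantiles: F⁻¹(0.05) and F⁻¹(0.95).
Equivalently, 1/σ² ~ Gamma(15.1, rate = 4.3); invert its 0.95 and 0.05 quantiles.
Posterior mean ≈ 0.305, SD ≈ 0.084; a Normal approximation gives roughly [0.166, 0.444].
Exact: lower = 0.195; upper = 0.461.

[0.195, 0.461]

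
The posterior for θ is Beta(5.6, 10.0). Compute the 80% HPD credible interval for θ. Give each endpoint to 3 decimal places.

The posterior is unimodal and skewed, so the HPD interval has equal density at both endpoints and is the shortest 80% interval.
Solving f(0.197) = f(0.502) with F(0.502) − F(0.197) = 0.80 gives [0.197, 0.502].
For comparison, the equal-tailed interval is [0.210, 0.517]; the HPD is narrower and shifted toward the mode.

[0.197, 0.502]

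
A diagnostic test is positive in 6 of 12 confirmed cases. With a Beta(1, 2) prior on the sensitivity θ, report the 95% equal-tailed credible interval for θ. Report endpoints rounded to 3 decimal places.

[0.230, 0.711]

Posterior: Beta(1+6, 2+6) = Beta(7, 8).
Equal-tailed 95% interval: the 0.025 and 0.975 quantiles of Beta(7, 8).
Posterior mean ≈ 0.467, SD ≈ 0.125; a Normal approximation gives roughly [0.222, 0.711].
Exact: F⁻¹(0.025) = 0.230; F⁻¹(0.975) = 0.711.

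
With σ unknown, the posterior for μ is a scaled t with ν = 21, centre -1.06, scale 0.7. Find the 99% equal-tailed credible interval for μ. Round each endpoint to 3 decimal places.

[-3.042, 0.922]

The t_21 distribution is symmetric; the 99% interval is -1.06 ± t·0.7 with t_{0.995,21} = 2.831.
Half-width: 2.831 × 0.7 = 1.982.
-1.06 − 1.982 = -3.042; -1.06 + 1.982 = 0.922.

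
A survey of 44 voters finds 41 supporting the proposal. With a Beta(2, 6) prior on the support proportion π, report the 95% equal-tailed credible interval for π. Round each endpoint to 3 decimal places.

[0.714, 0.916]

Posterior: Beta(2+41, 6+3) = Beta(43, 9).
Equal-tailed 95% interval: the 0.025 and 0.975 quantiles of Beta(43, 9).
Posterior mean ≈ 0.827, SD ≈ 0.052; a Normal approximation gives roughly [0.725, 0.929].
Exact: F⁻¹(0.025) = 0.714; F⁻¹(0.975) = 0.916.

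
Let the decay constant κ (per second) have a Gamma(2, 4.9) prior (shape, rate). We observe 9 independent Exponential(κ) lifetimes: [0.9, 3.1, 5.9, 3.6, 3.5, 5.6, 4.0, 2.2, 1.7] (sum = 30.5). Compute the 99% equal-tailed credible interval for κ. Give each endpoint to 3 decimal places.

[0.122, 0.604]

Posterior: Gamma(2+9, 4.9+30.5) = Gamma(11, 35.4) (shape, rate).
Equal-tailed 99% interval: Gamma(11, 35.4) quantiles at 0.005 and 0.995.
Posterior mean ≈ 0.311, SD ≈ 0.094; a Normal approximation gives roughly [0.069, 0.552].
Exact: lower = 0.122; upper = 0.604.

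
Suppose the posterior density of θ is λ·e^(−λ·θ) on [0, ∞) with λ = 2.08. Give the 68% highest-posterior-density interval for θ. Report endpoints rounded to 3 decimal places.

[0.000, 0.548]

The exponential density is strictly decreasing on [0, ∞), so the HPD interval is anchored at 0: [0, q] with P(θ ≤ q) = 0.68.
q = −ln(1 − 0.68) / 2.08 = 1.1394 / 2.08 = 0.548.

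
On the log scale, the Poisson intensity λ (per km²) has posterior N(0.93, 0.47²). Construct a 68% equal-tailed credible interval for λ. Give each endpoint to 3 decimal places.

On the log scale the 68% interval is 0.93 ± 0.994 × 0.47 = [0.4626, 1.3974].
Exponentiate: [e^0.4626, e^1.3974] = [1.588, 4.045].

[1.588, 4.045]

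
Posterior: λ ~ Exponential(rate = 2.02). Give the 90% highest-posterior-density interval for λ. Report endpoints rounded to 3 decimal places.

The exponential density is strictly decreasing on [0, ∞), so the HPD interval is anchored at 0: [0, q] with P(λ ≤ q) = 0.90.
q = −ln(1 − 0.90) / 2.02 = 2.3026 / 2.02 = 1.140.

[0.000, 1.140]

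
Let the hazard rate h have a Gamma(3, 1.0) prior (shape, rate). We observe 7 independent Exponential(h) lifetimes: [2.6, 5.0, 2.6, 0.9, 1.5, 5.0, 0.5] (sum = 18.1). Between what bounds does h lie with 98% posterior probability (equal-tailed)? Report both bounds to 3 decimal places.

[0.216, 0.983]

Posterior: Gamma(3+7, 1.0+18.1) = Gamma(10, 19.1) (shape, rate).
Equal-tailed 98% interval: Gamma(10, 19.1) quantiles at 0.01 and 0.99.
Posterior mean ≈ 0.524, SD ≈ 0.166; a Normal approximation gives roughly [0.138, 0.909].
Exact: lower = 0.216; upper = 0.983.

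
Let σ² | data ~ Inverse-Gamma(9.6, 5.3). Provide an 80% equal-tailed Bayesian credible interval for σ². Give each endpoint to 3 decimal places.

Inverse-Gamma(9.6, 5.3) quantiles: F⁻¹(0.1) and F⁻¹(0.9).
Equivalently, 1/σ² ~ Gamma(9.6, rate = 5.3); invert its 0.9 and 0.1 quantiles.
Posterior mean ≈ 0.616, SD ≈ 0.224; a Normal approximation gives roughly [0.330, 0.903].
Exact: lower = 0.386; upper = 0.898.

[0.386, 0.898]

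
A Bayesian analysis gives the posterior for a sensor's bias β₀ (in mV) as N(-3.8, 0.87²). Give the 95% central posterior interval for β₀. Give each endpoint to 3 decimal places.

[-5.505, -2.095]

The posterior is symmetric, so the 95% equal-tailed interval is β₀ = -3.8 ± z·0.87 with z = 1.960.
Half-width: 1.960 × 0.87 = 1.705.
-3.8 − 1.705 = -5.505; -3.8 + 1.705 = -2.095.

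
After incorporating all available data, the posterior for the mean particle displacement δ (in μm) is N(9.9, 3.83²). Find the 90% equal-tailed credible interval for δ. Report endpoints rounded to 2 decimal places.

The posterior is symmetric, so the 90% equal-tailed interval is δ = 9.9 ± z·3.83 with z = 1.645.
Half-width: 1.645 × 3.83 = 6.30.
9.9 − 6.30 = 3.60; 9.9 + 6.30 = 16.20.

[3.60, 16.20]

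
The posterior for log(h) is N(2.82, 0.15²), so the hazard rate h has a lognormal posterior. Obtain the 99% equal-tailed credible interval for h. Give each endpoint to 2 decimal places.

On the log scale the 99% interval is 2.82 ± 2.576 × 0.15 = [2.4336, 3.2064].
Exponentiate: [e^2.4336, e^3.2064] = [11.40, 24.69].

[11.40, 24.69]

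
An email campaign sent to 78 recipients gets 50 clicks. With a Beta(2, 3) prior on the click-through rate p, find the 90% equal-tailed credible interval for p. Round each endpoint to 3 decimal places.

Posterior: Beta(2+50, 3+28) = Beta(52, 31).
Equal-tailed 90% interval: the 0.05 and 0.95 quantiles of Beta(52, 31).
Posterior mean ≈ 0.627, SD ≈ 0.053; a Normal approximation gives roughly [0.540, 0.713].
Exact: F⁻¹(0.05) = 0.538; F⁻¹(0.95) = 0.712.

[0.538, 0.712]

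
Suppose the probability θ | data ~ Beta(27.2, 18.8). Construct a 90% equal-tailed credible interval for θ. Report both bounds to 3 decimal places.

Posterior: Beta(27.2, 18.8).
Equal-tailed 90% interval: the 0.05 and 0.95 quantiles of Beta(27.2, 18.8).
Posterior mean ≈ 0.591, SD ≈ 0.072; a Normal approximation gives roughly [0.473, 0.709].
Exact: F⁻¹(0.05) = 0.471; F⁻¹(0.95) = 0.707.

[0.471, 0.707]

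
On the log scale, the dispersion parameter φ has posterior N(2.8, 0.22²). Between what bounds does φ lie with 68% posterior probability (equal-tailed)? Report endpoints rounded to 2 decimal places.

[13.21, 20.47]

On the log scale the 68% interval is 2.8 ± 0.994 × 0.22 = [2.5812, 3.0188].
Exponentiate: [e^2.5812, e^3.0188] = [13.21, 20.47].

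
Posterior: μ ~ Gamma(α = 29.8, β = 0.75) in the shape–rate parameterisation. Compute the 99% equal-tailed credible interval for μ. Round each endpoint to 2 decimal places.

[23.49, 60.97]

Posterior: Gamma(shape 29.8, rate 0.75).
Equal-tailed 99% interval: Gamma(29.8, 0.75) quantiles at 0.005 and 0.995.
Posterior mean ≈ 39.73, SD ≈ 7.28; a Normal approximation gives roughly [20.98, 58.48].
Exact: lower = 23.49; upper = 60.97.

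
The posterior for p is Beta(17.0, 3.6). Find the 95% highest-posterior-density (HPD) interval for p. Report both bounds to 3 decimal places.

[0.665, 0.966]

The posterior is unimodal and skewed, so the HPD interval has equal density at both endpoints and is the shortest 95% interval.
Solving f(0.665) = f(0.966) with F(0.966) − F(0.665) = 0.95 gives [0.665, 0.966].
For comparison, the equal-tailed interval is [0.639, 0.952]; the HPD is narrower and shifted toward the mode.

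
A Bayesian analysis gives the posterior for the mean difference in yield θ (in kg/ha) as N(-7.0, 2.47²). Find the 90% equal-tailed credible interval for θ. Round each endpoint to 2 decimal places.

The posterior is symmetric, so the 90% equal-tailed interval is θ = -7.0 ± z·2.47 with z = 1.645.
Half-width: 1.645 × 2.47 = 4.06.
-7.0 − 4.06 = -11.06; -7.0 + 4.06 = -2.94.

[-11.06, -2.94]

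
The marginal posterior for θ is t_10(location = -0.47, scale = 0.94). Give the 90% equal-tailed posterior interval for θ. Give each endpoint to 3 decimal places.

The t_10 distribution is symmetric; the 90% interval is -0.47 ± t·0.94 with t_{0.95,10} = 1.812.
Half-width: 1.812 × 0.94 = 1.704.
-0.47 − 1.704 = -2.174; -0.47 + 1.704 = 1.234.

[-2.174, 1.234]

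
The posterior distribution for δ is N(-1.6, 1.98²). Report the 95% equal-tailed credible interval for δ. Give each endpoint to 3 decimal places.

The posterior is symmetric, so the 95% equal-tailed interval is δ = -1.6 ± z·1.98 with z = 1.960.
Half-width: 1.960 × 1.98 = 3.881.
-1.6 − 3.881 = -5.481; -1.6 + 3.881 = 2.281.

[-5.481, 2.281]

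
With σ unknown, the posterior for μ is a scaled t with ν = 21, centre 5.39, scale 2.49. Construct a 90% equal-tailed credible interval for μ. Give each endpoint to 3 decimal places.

[1.105, 9.675]

The t_21 distribution is symmetric; the 90% interval is 5.39 ± t·2.49 with t_{0.95,21} = 1.721.
Half-width: 1.721 × 2.49 = 4.285.
5.39 − 4.285 = 1.105; 5.39 + 4.285 = 9.675.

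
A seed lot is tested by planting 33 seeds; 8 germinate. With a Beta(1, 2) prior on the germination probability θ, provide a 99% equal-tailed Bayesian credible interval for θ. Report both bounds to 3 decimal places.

Posterior: Beta(1+8, 2+25) = Beta(9, 27).
Equal-tailed 99% interval: the 0.005 and 0.995 quantiles of Beta(9, 27).
Posterior mean ≈ 0.250, SD ≈ 0.071; a Normal approximation gives roughly [0.067, 0.433].
Exact: F⁻¹(0.005) = 0.097; F⁻¹(0.995) = 0.454.

[0.097, 0.454]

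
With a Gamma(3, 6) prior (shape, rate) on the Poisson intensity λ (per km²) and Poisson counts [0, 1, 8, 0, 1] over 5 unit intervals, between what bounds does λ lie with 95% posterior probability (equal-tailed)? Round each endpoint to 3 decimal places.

Posterior: Gamma(3+10, 6+5) = Gamma(13, 11) (shape, rate).
Equal-tailed 95% interval: Gamma(13, 11) quantiles at 0.025 and 0.975.
Posterior mean ≈ 1.182, SD ≈ 0.328; a Normal approximation gives roughly [0.539, 1.824].
Exact: lower = 0.629; upper = 1.906.

[0.629, 1.906]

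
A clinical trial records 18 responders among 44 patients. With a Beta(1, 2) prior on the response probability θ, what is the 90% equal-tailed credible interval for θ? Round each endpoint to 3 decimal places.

Posterior: Beta(1+18, 2+26) = Beta(19, 28).
Equal-tailed 90% interval: the 0.05 and 0.95 quantiles of Beta(19, 28).
Posterior mean ≈ 0.404, SD ≈ 0.071; a Normal approximation gives roughly [0.288, 0.521].
Exact: F⁻¹(0.05) = 0.290; F⁻¹(0.95) = 0.523.

[0.290, 0.523]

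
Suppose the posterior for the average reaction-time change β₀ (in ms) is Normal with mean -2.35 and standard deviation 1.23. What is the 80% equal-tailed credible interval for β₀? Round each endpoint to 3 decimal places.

[-3.926, -0.774]

The posterior is symmetric, so the 80% equal-tailed interval is β₀ = -2.35 ± z·1.23 with z = 1.282.
Half-width: 1.282 × 1.23 = 1.576.
-2.35 − 1.576 = -3.926; -2.35 + 1.576 = -0.774.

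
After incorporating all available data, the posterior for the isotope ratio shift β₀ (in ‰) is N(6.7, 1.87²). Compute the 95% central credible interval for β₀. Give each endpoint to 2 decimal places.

The posterior is symmetric, so the 95% equal-tailed interval is β₀ = 6.7 ± z·1.87 with z = 1.960.
Half-width: 1.960 × 1.87 = 3.67.
6.7 − 3.67 = 3.03; 6.7 + 3.67 = 10.37.

[3.03, 10.37]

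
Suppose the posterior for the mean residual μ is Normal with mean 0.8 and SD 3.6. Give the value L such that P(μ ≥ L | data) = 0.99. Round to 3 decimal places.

Need L with P(μ ≥ L) = 0.99: L = 0.8 − z_{0.01}·3.6.
z = 2.326; L = 0.8 − 2.326 × 3.6 = -7.575.

-7.575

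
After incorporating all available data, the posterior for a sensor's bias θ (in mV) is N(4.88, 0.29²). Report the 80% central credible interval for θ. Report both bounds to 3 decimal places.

[4.508, 5.252]

The posterior is symmetric, so the 80% equal-tailed interval is θ = 4.88 ± z·0.29 with z = 1.282.
Half-width: 1.282 × 0.29 = 0.372.
4.88 − 0.372 = 4.508; 4.88 + 0.372 = 5.252.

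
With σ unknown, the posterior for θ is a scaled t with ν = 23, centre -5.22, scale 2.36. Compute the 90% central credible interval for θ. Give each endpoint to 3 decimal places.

The t_23 distribution is symmetric; the 90% interval is -5.22 ± t·2.36 with t_{0.95,23} = 1.714.
Half-width: 1.714 × 2.36 = 4.045.
-5.22 − 4.045 = -9.265; -5.22 + 4.045 = -1.175.

[-9.265, -1.175]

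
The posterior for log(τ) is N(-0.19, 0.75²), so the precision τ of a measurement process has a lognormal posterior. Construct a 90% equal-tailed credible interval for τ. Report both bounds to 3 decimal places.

[0.241, 2.840]

On the log scale the 90% interval is -0.19 ± 1.645 × 0.75 = [-1.4236, 1.0436].
Exponentiate: [e^-1.4236, e^1.0436] = [0.241, 2.840].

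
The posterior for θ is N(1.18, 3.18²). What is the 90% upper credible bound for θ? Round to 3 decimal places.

5.255

Need U with P(θ ≤ U) = 0.90: U = 1.18 + z_{0.1}·3.18.
z = 1.282; U = 1.18 + 1.282 × 3.18 = 5.255.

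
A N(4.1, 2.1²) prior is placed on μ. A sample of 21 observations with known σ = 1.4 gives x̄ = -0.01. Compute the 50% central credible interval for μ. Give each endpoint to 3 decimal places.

[-0.129, 0.279]

Posterior precision = 1/2.1² + 21/1.4² = 0.2268 + 10.7143 = 10.9410, so posterior SD = 0.3023.
Posterior mean = (4.1/2.1² + 21·-0.01/1.4²) / 10.9410 = 0.0752.
Interval: 0.0752 ± 0.674 × 0.3023 → [-0.129, 0.279].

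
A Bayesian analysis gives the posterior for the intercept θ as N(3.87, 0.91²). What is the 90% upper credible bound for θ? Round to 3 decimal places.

Need U with P(θ ≤ U) = 0.90: U = 3.87 + z_{0.1}·0.91.
z = 1.282; U = 3.87 + 1.282 × 0.91 = 5.036.

5.036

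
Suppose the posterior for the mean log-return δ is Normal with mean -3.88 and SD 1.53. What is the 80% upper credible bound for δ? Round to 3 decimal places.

Need U with P(δ ≤ U) = 0.80: U = -3.88 + z_{0.2}·1.53.
z = 0.842; U = -3.88 + 0.842 × 1.53 = -2.592.

-2.592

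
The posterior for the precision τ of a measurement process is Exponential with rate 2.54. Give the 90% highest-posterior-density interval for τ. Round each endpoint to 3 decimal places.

[0.000, 0.907]

The exponential density is strictly decreasing on [0, ∞), so the HPD interval is anchored at 0: [0, q] with P(τ ≤ q) = 0.90.
q = −ln(1 − 0.90) / 2.54 = 2.3026 / 2.54 = 0.907.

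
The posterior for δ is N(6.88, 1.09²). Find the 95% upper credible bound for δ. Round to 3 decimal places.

8.673

Need U with P(δ ≤ U) = 0.95: U = 6.88 + z_{0.05}·1.09.
z = 1.645; U = 6.88 + 1.645 × 1.09 = 8.673.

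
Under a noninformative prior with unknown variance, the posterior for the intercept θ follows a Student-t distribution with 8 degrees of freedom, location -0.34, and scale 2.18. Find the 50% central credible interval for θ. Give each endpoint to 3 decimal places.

The t_8 distribution is symmetric; the 50% interval is -0.34 ± t·2.18 with t_{0.75,8} = 0.706.
Half-width: 0.706 × 2.18 = 1.540.
-0.34 − 1.540 = -1.880; -0.34 + 1.540 = 1.200.

[-1.880, 1.200]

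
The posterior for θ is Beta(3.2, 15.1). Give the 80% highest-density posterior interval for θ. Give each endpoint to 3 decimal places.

The posterior is unimodal and skewed, so the HPD interval has equal density at both endpoints and is the shortest 80% interval.
Solving f(0.053) = f(0.263) with F(0.263) − F(0.053) = 0.80 gives [0.053, 0.263].
For comparison, the equal-tailed interval is [0.073, 0.293]; the HPD is narrower and shifted toward the mode.

[0.053, 0.263]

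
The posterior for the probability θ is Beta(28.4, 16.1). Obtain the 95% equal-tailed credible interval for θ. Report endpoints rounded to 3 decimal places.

[0.493, 0.771]

Posterior: Beta(28.4, 16.1).
Equal-tailed 95% interval: the 0.025 and 0.975 quantiles of Beta(28.4, 16.1).
Posterior mean ≈ 0.638, SD ≈ 0.071; a Normal approximation gives roughly [0.499, 0.778].
Exact: F⁻¹(0.025) = 0.493; F⁻¹(0.975) = 0.771.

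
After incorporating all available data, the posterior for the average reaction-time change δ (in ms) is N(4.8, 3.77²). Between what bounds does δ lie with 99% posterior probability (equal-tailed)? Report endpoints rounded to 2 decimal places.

[-4.91, 14.51]

The posterior is symmetric, so the 99% equal-tailed interval is δ = 4.8 ± z·3.77 with z = 2.576.
Half-width: 2.576 × 3.77 = 9.71.
4.8 − 9.71 = -4.91; 4.8 + 9.71 = 14.51.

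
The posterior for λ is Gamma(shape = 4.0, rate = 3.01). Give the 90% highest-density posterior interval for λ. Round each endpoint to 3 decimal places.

The posterior is unimodal and skewed, so the HPD interval has equal density at both endpoints and is the shortest 90% interval.
Solving f(0.311) = f(2.308) with F(2.308) − F(0.311) = 0.90 gives [0.311, 2.308].
For comparison, the equal-tailed interval is [0.454, 2.576]; the HPD is narrower and shifted toward the mode.

[0.311, 2.308]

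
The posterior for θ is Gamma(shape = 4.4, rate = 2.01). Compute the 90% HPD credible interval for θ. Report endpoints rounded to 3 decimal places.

The posterior is unimodal and skewed, so the HPD interval has equal density at both endpoints and is the shortest 90% interval.
Solving f(0.576) = f(3.739) with F(3.739) − F(0.576) = 0.90 gives [0.576, 3.739].
For comparison, the equal-tailed interval is [0.797, 4.139]; the HPD is narrower and shifted toward the mode.

[0.576, 3.739]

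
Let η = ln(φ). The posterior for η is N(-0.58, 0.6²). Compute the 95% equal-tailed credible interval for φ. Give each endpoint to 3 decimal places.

On the log scale the 95% interval is -0.58 ± 1.960 × 0.6 = [-1.7560, 0.5960].
Exponentiate: [e^-1.7560, e^0.5960] = [0.173, 1.815].

[0.173, 1.815]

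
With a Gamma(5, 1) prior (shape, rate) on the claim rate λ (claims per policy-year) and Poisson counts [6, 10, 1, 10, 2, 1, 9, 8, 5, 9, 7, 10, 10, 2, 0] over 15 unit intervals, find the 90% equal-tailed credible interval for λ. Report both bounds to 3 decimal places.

[4.972, 6.974]

Posterior: Gamma(5+90, 1+15) = Gamma(95, 16) (shape, rate).
Equal-tailed 90% interval: Gamma(95, 16) quantiles at 0.05 and 0.95.
Posterior mean ≈ 5.938, SD ≈ 0.609; a Normal approximation gives roughly [4.935, 6.940].
Exact: lower = 4.972; upper = 6.974.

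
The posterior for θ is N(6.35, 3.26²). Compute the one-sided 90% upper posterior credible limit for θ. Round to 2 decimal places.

Need U with P(θ ≤ U) = 0.90: U = 6.35 + z_{0.1}·3.26.
z = 1.282; U = 6.35 + 1.282 × 3.26 = 10.53.

10.53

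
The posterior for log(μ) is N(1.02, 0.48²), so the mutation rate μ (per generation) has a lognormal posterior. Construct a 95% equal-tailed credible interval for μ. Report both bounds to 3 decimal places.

[1.082, 7.105]

On the log scale the 95% interval is 1.02 ± 1.960 × 0.48 = [0.0792, 1.9608].
Exponentiate: [e^0.0792, e^1.9608] = [1.082, 7.105].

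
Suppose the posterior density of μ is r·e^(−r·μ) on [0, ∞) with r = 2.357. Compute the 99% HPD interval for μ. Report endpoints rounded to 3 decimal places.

The exponential density is strictly decreasing on [0, ∞), so the HPD interval is anchored at 0: [0, q] with P(μ ≤ q) = 0.99.
q = −ln(1 − 0.99) / 2.357 = 4.6052 / 2.357 = 1.954.

[0.000, 1.954]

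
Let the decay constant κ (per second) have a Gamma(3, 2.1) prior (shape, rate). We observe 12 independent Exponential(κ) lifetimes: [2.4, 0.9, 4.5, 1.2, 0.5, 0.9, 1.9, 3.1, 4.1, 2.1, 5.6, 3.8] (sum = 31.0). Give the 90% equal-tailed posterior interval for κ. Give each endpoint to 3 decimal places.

Posterior: Gamma(3+12, 2.1+31.0) = Gamma(15, 33.1) (shape, rate).
Equal-tailed 90% interval: Gamma(15, 33.1) quantiles at 0.05 and 0.95.
Posterior mean ≈ 0.453, SD ≈ 0.117; a Normal approximation gives roughly [0.261, 0.646].
Exact: lower = 0.279; upper = 0.661.

[0.279, 0.661]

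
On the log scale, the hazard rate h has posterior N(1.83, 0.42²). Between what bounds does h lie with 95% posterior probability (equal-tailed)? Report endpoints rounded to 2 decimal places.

[2.74, 14.20]

On the log scale the 95% interval is 1.83 ± 1.960 × 0.42 = [1.0068, 2.6532].
Exponentiate: [e^1.0068, e^2.6532] = [2.74, 14.20].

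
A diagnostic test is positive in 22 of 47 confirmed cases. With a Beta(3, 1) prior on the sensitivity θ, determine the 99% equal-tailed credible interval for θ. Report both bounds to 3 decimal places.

[0.316, 0.666]

Posterior: Beta(3+22, 1+25) = Beta(25, 26).
Equal-tailed 99% interval: the 0.005 and 0.995 quantiles of Beta(25, 26).
Posterior mean ≈ 0.490, SD ≈ 0.069; a Normal approximation gives roughly [0.312, 0.669].
Exact: F⁻¹(0.005) = 0.316; F⁻¹(0.995) = 0.666.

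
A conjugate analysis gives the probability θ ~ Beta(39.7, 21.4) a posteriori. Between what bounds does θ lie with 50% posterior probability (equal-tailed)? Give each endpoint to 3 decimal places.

Posterior: Beta(39.7, 21.4).
Equal-tailed 50% interval: the 0.25 and 0.75 quantiles of Beta(39.7, 21.4).
Posterior mean ≈ 0.650, SD ≈ 0.061; a Normal approximation gives roughly [0.609, 0.691].
Exact: F⁻¹(0.25) = 0.609; F⁻¹(0.75) = 0.692.

[0.609, 0.692]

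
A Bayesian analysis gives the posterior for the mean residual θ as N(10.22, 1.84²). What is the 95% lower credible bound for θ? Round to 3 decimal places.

7.193

Need L with P(θ ≥ L) = 0.95: L = 10.22 − z_{0.05}·1.84.
z = 1.645; L = 10.22 − 1.645 × 1.84 = 7.193.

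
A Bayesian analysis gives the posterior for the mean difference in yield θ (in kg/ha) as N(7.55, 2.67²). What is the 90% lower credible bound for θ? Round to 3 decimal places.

4.128

Need L with P(θ ≥ L) = 0.90: L = 7.55 − z_{0.1}·2.67.
z = 1.282; L = 7.55 − 1.282 × 2.67 = 4.128.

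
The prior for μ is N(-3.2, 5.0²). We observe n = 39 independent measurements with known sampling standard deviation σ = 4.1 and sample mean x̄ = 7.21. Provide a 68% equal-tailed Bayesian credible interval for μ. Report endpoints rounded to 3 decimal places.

Posterior precision = 1/5.0² + 39/4.1² = 0.0400 + 2.3200 = 2.3600, so posterior SD = 0.6509.
Posterior mean = (-3.2/5.0² + 39·7.21/4.1²) / 2.3600 = 7.0336.
Interval: 7.0336 ± 0.994 × 0.6509 → [6.386, 7.681].

[6.386, 7.681]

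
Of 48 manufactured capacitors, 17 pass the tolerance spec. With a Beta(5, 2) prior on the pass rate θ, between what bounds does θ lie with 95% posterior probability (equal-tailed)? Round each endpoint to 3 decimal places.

Posterior: Beta(5+17, 2+31) = Beta(22, 33).
Equal-tailed 95% interval: the 0.025 and 0.975 quantiles of Beta(22, 33).
Posterior mean ≈ 0.400, SD ≈ 0.065; a Normal approximation gives roughly [0.272, 0.528].
Exact: F⁻¹(0.025) = 0.276; F⁻¹(0.975) = 0.531.

[0.276, 0.531]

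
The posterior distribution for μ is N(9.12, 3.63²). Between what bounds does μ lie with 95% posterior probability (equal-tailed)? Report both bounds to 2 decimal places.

[2.01, 16.23]

The posterior is symmetric, so the 95% equal-tailed interval is μ = 9.12 ± z·3.63 with z = 1.960.
Half-width: 1.960 × 3.63 = 7.11.
9.12 − 7.11 = 2.01; 9.12 + 7.11 = 16.23.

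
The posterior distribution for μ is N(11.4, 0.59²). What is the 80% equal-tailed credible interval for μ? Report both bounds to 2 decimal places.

[10.64, 12.16]

The posterior is symmetric, so the 80% equal-tailed interval is μ = 11.4 ± z·0.59 with z = 1.282.
Half-width: 1.282 × 0.59 = 0.76.
11.4 − 0.76 = 10.64; 11.4 + 0.76 = 12.16.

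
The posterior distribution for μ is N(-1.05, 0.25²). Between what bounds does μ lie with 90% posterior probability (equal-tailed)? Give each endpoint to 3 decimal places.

[-1.461, -0.639]

The posterior is symmetric, so the 90% equal-tailed interval is μ = -1.05 ± z·0.25 with z = 1.645.
Half-width: 1.645 × 0.25 = 0.411.
-1.05 − 0.411 = -1.461; -1.05 + 0.411 = -0.639.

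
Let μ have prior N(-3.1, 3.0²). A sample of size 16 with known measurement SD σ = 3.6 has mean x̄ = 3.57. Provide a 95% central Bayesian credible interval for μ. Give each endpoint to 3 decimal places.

[1.330, 4.709]

Posterior precision = 1/3.0² + 16/3.6² = 0.1111 + 1.2346 = 1.3457, so posterior SD = 0.8620.
Posterior mean = (-3.1/3.0² + 16·3.57/3.6²) / 1.3457 = 3.0193.
Interval: 3.0193 ± 1.960 × 0.8620 → [1.330, 4.709].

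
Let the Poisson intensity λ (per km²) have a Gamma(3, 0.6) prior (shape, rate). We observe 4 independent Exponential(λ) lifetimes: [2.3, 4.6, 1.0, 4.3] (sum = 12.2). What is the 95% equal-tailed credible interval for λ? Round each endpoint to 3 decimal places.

Posterior: Gamma(3+4, 0.6+12.2) = Gamma(7, 12.8) (shape, rate).
Equal-tailed 95% interval: Gamma(7, 12.8) quantiles at 0.025 and 0.975.
Posterior mean ≈ 0.547, SD ≈ 0.207; a Normal approximation gives roughly [0.142, 0.952].
Exact: lower = 0.220; upper = 1.020.

[0.220, 1.020]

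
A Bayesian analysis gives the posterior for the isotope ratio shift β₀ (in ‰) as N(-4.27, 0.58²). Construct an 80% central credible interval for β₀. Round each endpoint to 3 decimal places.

The posterior is symmetric, so the 80% equal-tailed interval is β₀ = -4.27 ± z·0.58 with z = 1.282.
Half-width: 1.282 × 0.58 = 0.743.
-4.27 − 0.743 = -5.013; -4.27 + 0.743 = -3.527.

[-5.013, -3.527]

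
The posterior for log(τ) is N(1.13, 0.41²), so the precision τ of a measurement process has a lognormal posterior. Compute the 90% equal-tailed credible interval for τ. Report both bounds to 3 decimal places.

On the log scale the 90% interval is 1.13 ± 1.645 × 0.41 = [0.4556, 1.8044].
Exponentiate: [e^0.4556, e^1.8044] = [1.577, 6.076].

[1.577, 6.076]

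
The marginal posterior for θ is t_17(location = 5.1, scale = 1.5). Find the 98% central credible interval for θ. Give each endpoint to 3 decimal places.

[1.250, 8.950]

The t_17 distribution is symmetric; the 98% interval is 5.1 ± t·1.5 with t_{0.99,17} = 2.567.
Half-width: 2.567 × 1.5 = 3.850.
5.1 − 3.850 = 1.250; 5.1 + 3.850 = 8.950.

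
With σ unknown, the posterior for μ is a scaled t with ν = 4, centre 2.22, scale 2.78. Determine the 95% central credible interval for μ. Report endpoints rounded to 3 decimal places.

[-5.499, 9.939]

The t_4 distribution is symmetric; the 95% interval is 2.22 ± t·2.78 with t_{0.975,4} = 2.776.
Half-width: 2.776 × 2.78 = 7.719.
2.22 − 7.719 = -5.499; 2.22 + 7.719 = 9.939.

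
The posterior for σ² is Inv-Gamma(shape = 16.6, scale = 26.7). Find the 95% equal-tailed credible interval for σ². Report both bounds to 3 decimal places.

[1.048, 2.781]

Inverse-Gamma(16.6, 26.7) quantiles: F⁻¹(0.025) and F⁻¹(0.975).
Equivalently, 1/σ² ~ Gamma(16.6, rate = 26.7); invert its 0.975 and 0.025 quantiles.
Posterior mean ≈ 1.712, SD ≈ 0.448; a Normal approximation gives roughly [0.834, 2.589].
Exact: lower = 1.048; upper = 2.781.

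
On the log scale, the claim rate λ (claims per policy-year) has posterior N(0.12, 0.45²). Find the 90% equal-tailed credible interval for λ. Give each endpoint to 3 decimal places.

[0.538, 2.364]

On the log scale the 90% interval is 0.12 ± 1.645 × 0.45 = [-0.6202, 0.8602].
Exponentiate: [e^-0.6202, e^0.8602] = [0.538, 2.364].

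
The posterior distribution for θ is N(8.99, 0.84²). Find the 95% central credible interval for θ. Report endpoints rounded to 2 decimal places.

The posterior is symmetric, so the 95% equal-tailed interval is θ = 8.99 ± z·0.84 with z = 1.960.
Half-width: 1.960 × 0.84 = 1.65.
8.99 − 1.65 = 7.34; 8.99 + 1.65 = 10.64.

[7.34, 10.64]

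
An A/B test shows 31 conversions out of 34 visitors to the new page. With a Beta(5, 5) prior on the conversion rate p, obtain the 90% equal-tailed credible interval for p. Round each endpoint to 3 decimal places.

[0.716, 0.904]

Posterior: Beta(5+31, 5+3) = Beta(36, 8).
Equal-tailed 90% interval: the 0.05 and 0.95 quantiles of Beta(36, 8).
Posterior mean ≈ 0.818, SD ≈ 0.057; a Normal approximation gives roughly [0.724, 0.913].
Exact: F⁻¹(0.05) = 0.716; F⁻¹(0.95) = 0.904.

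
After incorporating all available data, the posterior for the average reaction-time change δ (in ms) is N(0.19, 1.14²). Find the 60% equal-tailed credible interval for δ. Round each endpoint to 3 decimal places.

[-0.769, 1.149]

The posterior is symmetric, so the 60% equal-tailed interval is δ = 0.19 ± z·1.14 with z = 0.842.
Half-width: 0.842 × 1.14 = 0.959.
0.19 − 0.959 = -0.769; 0.19 + 0.959 = 1.149.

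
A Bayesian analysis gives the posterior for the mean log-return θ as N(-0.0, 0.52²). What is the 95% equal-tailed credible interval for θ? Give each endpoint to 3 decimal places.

[-1.019, 1.019]

The posterior is symmetric, so the 95% equal-tailed interval is θ = -0.0 ± z·0.52 with z = 1.960.
Half-width: 1.960 × 0.52 = 1.019.
-0.0 − 1.019 = -1.019; -0.0 + 1.019 = 1.019.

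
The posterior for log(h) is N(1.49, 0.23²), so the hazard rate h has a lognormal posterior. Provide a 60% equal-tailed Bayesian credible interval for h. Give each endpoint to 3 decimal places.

On the log scale the 60% interval is 1.49 ± 0.842 × 0.23 = [1.2964, 1.6836].
Exponentiate: [e^1.2964, e^1.6836] = [3.656, 5.385].

[3.656, 5.385]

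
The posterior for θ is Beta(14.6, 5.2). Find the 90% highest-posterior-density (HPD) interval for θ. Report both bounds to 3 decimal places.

[0.585, 0.896]

The posterior is unimodal and skewed, so the HPD interval has equal density at both endpoints and is the shortest 90% interval.
Solving f(0.585) = f(0.896) with F(0.896) − F(0.585) = 0.90 gives [0.585, 0.896].
For comparison, the equal-tailed interval is [0.565, 0.881]; the HPD is narrower and shifted toward the mode.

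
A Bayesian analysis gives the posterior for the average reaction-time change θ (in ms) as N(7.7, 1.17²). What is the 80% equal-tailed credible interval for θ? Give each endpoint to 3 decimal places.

[6.201, 9.199]

The posterior is symmetric, so the 80% equal-tailed interval is θ = 7.7 ± z·1.17 with z = 1.282.
Half-width: 1.282 × 1.17 = 1.499.
7.7 − 1.499 = 6.201; 7.7 + 1.499 = 9.199.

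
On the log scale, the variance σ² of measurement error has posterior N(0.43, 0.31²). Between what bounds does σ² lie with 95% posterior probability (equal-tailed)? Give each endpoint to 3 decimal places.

[0.837, 2.822]

On the log scale the 95% interval is 0.43 ± 1.960 × 0.31 = [-0.1776, 1.0376].
Exponentiate: [e^-0.1776, e^1.0376] = [0.837, 2.822].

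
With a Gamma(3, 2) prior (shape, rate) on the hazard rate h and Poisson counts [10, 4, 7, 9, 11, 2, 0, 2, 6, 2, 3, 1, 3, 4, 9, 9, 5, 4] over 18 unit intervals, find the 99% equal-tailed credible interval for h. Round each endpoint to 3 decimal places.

[3.545, 6.042]

Posterior: Gamma(3+91, 2+18) = Gamma(94, 20) (shape, rate).
Equal-tailed 99% interval: Gamma(94, 20) quantiles at 0.005 and 0.995.
Posterior mean ≈ 4.700, SD ≈ 0.485; a Normal approximation gives roughly [3.451, 5.949].
Exact: lower = 3.545; upper = 6.042.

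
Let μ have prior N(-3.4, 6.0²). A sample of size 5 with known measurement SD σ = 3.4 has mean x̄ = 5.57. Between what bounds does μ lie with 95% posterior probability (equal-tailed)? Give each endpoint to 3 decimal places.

Posterior precision = 1/6.0² + 5/3.4² = 0.0278 + 0.4325 = 0.4603, so posterior SD = 1.4739.
Posterior mean = (-3.4/6.0² + 5·5.57/3.4²) / 0.4603 = 5.0287.
Interval: 5.0287 ± 1.960 × 1.4739 → [2.140, 7.918].

[2.140, 7.918]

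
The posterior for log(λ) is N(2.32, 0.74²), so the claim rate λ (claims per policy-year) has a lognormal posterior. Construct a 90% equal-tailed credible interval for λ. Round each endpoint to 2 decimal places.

On the log scale the 90% interval is 2.32 ± 1.645 × 0.74 = [1.1028, 3.5372].
Exponentiate: [e^1.1028, e^3.5372] = [3.01, 34.37].

[3.01, 34.37]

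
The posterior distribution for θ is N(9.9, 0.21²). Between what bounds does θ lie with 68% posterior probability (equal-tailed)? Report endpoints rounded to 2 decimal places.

The posterior is symmetric, so the 68% equal-tailed interval is θ = 9.9 ± z·0.21 with z = 0.994.
Half-width: 0.994 × 0.21 = 0.21.
9.9 − 0.21 = 9.69; 9.9 + 0.21 = 10.11.

[9.69, 10.11]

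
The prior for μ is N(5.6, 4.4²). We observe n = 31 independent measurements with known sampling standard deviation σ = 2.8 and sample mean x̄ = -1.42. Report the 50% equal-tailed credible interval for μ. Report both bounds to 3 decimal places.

Posterior precision = 1/4.4² + 31/2.8² = 0.0517 + 3.9541 = 4.0057, so posterior SD = 0.4996.
Posterior mean = (5.6/4.4² + 31·-1.42/2.8²) / 4.0057 = -1.3295.
Interval: -1.3295 ± 0.674 × 0.4996 → [-1.666, -0.992].

[-1.666, -0.992]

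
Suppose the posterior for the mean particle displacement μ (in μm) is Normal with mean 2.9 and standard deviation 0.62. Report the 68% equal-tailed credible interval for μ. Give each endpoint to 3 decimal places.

[2.283, 3.517]

The posterior is symmetric, so the 68% equal-tailed interval is μ = 2.9 ± z·0.62 with z = 0.994.
Half-width: 0.994 × 0.62 = 0.617.
2.9 − 0.617 = 2.283; 2.9 + 0.617 = 3.517.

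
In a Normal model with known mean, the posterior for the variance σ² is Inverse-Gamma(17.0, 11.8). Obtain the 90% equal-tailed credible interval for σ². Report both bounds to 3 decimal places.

Inverse-Gamma(17.0, 11.8) quantiles: F⁻¹(0.05) and F⁻¹(0.95).
Equivalently, 1/σ² ~ Gamma(17.0, rate = 11.8); invert its 0.95 and 0.05 quantiles.
Posterior mean ≈ 0.738, SD ≈ 0.190; a Normal approximation gives roughly [0.424, 1.051].
Exact: lower = 0.486; upper = 1.089.

[0.486, 1.089]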